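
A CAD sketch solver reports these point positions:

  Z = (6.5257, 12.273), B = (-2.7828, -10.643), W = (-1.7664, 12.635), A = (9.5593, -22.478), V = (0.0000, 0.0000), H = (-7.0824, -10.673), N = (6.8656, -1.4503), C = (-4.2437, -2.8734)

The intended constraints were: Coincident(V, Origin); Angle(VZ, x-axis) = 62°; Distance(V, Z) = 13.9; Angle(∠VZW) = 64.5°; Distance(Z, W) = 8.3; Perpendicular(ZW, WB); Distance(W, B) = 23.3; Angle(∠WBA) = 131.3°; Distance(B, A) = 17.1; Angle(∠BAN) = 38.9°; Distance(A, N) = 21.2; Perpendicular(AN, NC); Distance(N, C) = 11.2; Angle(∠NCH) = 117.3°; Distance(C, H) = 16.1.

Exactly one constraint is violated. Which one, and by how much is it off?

Distance(C, H) = 16.1 — off by 7.80.

V = (0.00, 0.00) ✓; VZ at 62.00° ✓; |VZ| = 13.90 ✓; ∠VZW = 64.50° ✓; |ZW| = 8.300 ✓; ∠(ZW, WB) = 90.00° ✓; |WB| = 23.30 ✓; ∠WBA = 131.3° ✓; |BA| = 17.10 ✓; ∠BAN = 38.90° ✓; |AN| = 21.20 ✓; ∠(AN, NC) = 90.00° ✓; |NC| = 11.20 ✓; ∠NCH = 117.3° ✓; |CH| = 8.300 ✗.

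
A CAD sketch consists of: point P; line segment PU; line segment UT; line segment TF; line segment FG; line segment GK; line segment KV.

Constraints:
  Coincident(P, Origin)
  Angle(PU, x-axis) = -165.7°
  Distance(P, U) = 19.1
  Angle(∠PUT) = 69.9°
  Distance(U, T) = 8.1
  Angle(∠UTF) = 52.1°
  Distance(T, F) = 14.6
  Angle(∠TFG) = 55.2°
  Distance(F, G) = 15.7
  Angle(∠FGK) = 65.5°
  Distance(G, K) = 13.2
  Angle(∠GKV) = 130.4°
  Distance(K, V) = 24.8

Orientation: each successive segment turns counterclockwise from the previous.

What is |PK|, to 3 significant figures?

19.8

P is at the origin; PU runs at -165.7° with length 19.1, so U = (-18.5, -4.72). ∠PUT = 69.9° gives UT at -55.6° from the x-axis; with |UT| = 8.1, T = (-13.9, -11.4). ∠UTF = 52.1° gives TF at 72.3° from the x-axis; with |TF| = 14.6, F = (-9.49, 2.51). ∠TFG = 55.2° gives FG at -163° from the x-axis; with |FG| = 15.7, G = (-24.5, -2.11). ∠FGK = 65.5° gives GK at -48.4° from the x-axis; with |GK| = 13.2, K = (-15.7, -12.0). Then |PK| = |K − P| = 19.8.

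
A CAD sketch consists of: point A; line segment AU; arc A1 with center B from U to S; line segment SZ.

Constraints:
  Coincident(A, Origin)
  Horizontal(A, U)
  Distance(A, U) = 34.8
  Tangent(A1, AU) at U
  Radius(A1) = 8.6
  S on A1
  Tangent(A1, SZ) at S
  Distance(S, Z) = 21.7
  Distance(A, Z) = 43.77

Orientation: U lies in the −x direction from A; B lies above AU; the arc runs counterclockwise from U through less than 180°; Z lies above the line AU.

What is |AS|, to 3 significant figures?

28.3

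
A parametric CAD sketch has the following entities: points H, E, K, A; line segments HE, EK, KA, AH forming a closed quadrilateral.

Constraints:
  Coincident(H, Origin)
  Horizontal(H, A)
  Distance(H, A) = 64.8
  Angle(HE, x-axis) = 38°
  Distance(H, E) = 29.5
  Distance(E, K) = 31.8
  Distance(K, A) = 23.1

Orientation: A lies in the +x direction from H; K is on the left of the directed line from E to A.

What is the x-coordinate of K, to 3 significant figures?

54.9

Checks: |EK| = 31.80 ✓; |KA| = 23.10 ✓.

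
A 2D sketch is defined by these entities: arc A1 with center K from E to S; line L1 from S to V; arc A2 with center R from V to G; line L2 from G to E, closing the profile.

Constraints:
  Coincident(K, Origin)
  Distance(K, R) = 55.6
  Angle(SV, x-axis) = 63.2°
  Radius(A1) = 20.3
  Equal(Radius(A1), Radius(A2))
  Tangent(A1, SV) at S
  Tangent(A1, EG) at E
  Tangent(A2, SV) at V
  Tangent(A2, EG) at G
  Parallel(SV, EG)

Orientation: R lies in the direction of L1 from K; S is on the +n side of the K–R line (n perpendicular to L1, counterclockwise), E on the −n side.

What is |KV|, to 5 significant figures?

59.190

The slot axis is L1's direction at 63.2°, so u = (cos 63.2°, sin 63.2°) = (0.45088, 0.89259) and n = (−sin 63.2°, cos 63.2°) = (-0.89259, 0.45088). K is at the origin and R lies 55.6 along u from K, so R = 55.6·u = (25.069, 49.628). Tangency of A1 to both parallel lines with radius 20.3 puts S and E at K ± 20.3·n: S = (-18.119, 9.1528), E = (18.119, -9.1528). Equal radii place V and G the same way about R: V = R + 20.3·n = (6.9493, 58.781), G = R − 20.3·n = (43.188, 40.475). Then |KV| = |V − K| = 59.190.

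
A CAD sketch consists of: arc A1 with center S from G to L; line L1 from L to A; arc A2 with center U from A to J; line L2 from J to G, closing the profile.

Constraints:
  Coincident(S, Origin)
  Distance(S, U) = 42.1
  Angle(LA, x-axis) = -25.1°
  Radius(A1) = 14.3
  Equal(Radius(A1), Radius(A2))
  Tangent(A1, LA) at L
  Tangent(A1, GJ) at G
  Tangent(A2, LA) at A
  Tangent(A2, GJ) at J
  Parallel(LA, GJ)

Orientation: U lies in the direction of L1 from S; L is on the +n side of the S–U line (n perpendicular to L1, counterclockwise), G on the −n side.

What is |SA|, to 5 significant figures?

44.462

The slot axis is L1's direction at -25.1°, so u = (cos -25.1°, sin -25.1°) = (0.90557, -0.42420) and n = (−sin -25.1°, cos -25.1°) = (0.42420, 0.90557). S is at the origin and U lies 42.1 along u from S, so U = 42.1·u = (38.124, -17.859). Tangency of A1 to both parallel lines with radius 14.3 puts L and G at S ± 14.3·n: L = (6.0661, 12.950), G = (-6.0661, -12.950). Equal radii place A and J the same way about U: A = U + 14.3·n = (44.190, -4.9092), J = U − 14.3·n = (32.058, -30.808). Then |SA| = |A − S| = 44.462.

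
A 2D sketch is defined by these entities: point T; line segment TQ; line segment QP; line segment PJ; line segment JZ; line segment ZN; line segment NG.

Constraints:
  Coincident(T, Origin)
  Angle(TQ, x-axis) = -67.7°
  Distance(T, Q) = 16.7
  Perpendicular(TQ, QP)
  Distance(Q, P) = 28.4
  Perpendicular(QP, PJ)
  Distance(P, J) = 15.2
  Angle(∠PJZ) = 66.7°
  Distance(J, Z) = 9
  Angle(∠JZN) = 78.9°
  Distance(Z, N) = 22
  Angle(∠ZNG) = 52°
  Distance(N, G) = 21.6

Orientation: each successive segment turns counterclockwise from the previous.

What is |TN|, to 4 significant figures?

39.99

T is at the origin; TQ runs at -67.7° with length 16.7, so Q = (6.337, -15.45). TQ ⟂ QP, so QP runs at 22.30°; with |QP| = 28.4, P = (32.61, -4.674). QP is perpendicular to PJ, so PJ runs at 112.3°; with |PJ| = 15.2, J = (26.85, 9.389). ∠PJZ = 66.7° gives JZ at -134.4° from the x-axis; with |JZ| = 9.0, Z = (20.55, 2.958). ∠JZN = 78.9° gives ZN at -33.30° from the x-axis; with |ZN| = 22.0, N = (38.94, -9.120). Then |TN| = |N − T| = 39.99.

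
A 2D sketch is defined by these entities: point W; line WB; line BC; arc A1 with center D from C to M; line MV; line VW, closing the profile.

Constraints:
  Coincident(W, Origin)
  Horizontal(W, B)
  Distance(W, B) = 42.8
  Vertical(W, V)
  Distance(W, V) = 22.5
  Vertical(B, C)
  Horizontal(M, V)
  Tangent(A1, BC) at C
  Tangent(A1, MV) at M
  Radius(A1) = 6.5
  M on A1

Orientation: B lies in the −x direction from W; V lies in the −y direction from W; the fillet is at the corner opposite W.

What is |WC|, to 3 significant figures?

45.7

W is at the origin; W and B share the same y with |WB| = 42.8 and B on the −x side, so B = (-42.8, 0.00). W and V share the same x with |WV| = 22.5 and V on the −y side, so V = (0.00, -22.5). The virtual corner opposite W is at (-42.8, -22.5). Since A1 is tangent to BC there, DC ⟂ BC and the tangent condition forces DM to be normal to MV, with radius 6.5, so the center D sits 6.5 in from both sides at D = (-36.3, -16.0). That places the tangent points at C = (-42.8, -16.0) on BC and M = (-36.3, -22.5) on MV. Then |WC| = |C − W| = 45.7.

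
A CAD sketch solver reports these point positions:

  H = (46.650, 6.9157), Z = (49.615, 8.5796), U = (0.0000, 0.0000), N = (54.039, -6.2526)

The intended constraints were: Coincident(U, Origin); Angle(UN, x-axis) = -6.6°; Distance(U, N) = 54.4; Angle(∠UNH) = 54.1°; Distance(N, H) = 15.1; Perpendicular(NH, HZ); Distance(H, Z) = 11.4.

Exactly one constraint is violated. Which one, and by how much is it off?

Distance(H, Z) = 11.4 — off by 8.00.

U = (0.00, 0.00) ✓; UN at -6.600° ✓; |UN| = 54.40 ✓; ∠UNH = 54.10° ✓; |NH| = 15.10 ✓; ∠(NH, HZ) = 90.00° ✓; |HZ| = 3.400 ✗.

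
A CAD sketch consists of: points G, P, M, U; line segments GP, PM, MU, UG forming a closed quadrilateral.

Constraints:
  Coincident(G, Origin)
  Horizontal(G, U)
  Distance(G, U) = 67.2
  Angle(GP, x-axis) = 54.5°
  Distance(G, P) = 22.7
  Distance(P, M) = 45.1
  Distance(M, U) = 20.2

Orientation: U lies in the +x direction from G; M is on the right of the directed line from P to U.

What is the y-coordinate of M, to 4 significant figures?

-8.863

G is at the origin; GU is horizontal with |GU| = 67.2 and U in +x, so U = (67.2, 0). GP runs at 54.5° with |GP| = 22.7, so P = (13.18, 18.48). M is determined by |PM| = 45.1 and |MU| = 20.2 together: it lies at the intersection of circle(P, 45.1) and circle(U, 20.2). With |PU| = 57.09, the foot of the radical line on PU is 42.79 from P and the perpendicular offset is √(45.1² − 42.79²) = 14.26. Taking the right-of-PU solution: M = (49.05, -8.863).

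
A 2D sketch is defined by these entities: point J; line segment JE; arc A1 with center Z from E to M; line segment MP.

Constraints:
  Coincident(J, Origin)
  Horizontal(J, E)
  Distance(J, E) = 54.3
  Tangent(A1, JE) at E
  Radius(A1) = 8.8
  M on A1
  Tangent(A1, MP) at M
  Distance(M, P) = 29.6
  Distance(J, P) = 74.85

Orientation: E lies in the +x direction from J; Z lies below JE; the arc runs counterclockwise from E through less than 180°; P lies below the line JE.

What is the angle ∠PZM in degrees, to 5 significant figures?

73.443°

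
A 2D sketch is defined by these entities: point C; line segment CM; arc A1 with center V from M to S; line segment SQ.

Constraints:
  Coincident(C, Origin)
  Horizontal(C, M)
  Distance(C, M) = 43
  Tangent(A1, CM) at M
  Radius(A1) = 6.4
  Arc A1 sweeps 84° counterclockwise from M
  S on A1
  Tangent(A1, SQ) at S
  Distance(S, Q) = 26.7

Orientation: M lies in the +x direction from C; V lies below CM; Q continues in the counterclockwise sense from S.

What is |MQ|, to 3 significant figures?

33.6

C is at the origin; C and M share the same y with |CM| = 43.0 and M on the +x side, so M = (43.0, 0.00). A1 meets CM tangentially, so VM is at right angles to CM, so V = M + (0, -6.4) = (43.0, -6.40). On A1, M sits at bearing 90° from V; an 84° counterclockwise sweep puts S at bearing 174°, so S = V + 6.4·(cos 174°, sin 174°) = (36.6, -5.73). Tangency of A1 to SQ means the radius VS is perpendicular to SQ, so SQ runs along (−sin 174°, cos 174°); with |SQ| = 26.7, Q = (33.8, -32.3). Then |MQ| = |Q − M| = 33.6.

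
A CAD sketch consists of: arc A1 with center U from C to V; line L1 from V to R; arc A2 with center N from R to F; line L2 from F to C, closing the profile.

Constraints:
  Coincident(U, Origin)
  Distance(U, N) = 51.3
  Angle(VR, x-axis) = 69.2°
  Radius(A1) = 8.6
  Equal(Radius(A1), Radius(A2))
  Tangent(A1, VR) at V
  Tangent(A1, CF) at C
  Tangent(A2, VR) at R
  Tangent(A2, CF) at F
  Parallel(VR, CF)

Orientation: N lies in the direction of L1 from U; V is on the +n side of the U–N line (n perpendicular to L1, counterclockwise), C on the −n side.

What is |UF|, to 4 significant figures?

52.02

Tangency of A1 to both parallel lines with radius 8.6 puts V and C at U ± 8.6·n: V = (-8.040, 3.054), C = (8.040, -3.054). Equal radii place R and F the same way about N: R = N + 8.6·n = (10.18, 51.01), F = N − 8.6·n = (26.26, 44.90). Then |UF| = |F − U| = 52.02.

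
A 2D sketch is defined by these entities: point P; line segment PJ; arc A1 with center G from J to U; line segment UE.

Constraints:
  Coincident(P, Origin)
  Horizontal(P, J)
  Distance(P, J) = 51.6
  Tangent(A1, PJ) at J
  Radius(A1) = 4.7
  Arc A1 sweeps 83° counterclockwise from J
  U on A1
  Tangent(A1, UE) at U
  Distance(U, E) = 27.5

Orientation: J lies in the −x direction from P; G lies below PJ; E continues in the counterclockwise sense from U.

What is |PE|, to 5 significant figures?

67.390

On A1, J sits at bearing 90° from G; an 83° counterclockwise sweep puts U at bearing 173°, so U = G + 4.7·(cos 173°, sin 173°) = (-56.265, -4.1272). The tangent condition forces GU to be normal to UE, so UE runs along (−sin 173°, cos 173°); with |UE| = 27.5, E = (-59.616, -31.422). Then |PE| = |E − P| = 67.390.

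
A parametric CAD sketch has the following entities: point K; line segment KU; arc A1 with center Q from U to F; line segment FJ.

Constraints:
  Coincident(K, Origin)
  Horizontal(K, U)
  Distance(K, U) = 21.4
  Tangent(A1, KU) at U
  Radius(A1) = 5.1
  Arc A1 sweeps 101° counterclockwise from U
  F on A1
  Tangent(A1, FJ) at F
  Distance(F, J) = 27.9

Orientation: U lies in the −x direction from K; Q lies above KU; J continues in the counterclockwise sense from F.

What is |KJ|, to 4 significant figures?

39.89

K is at the origin; KU is horizontal with |KU| = 21.4 and U on the −x side, so U = (-21.40, 0.000). Tangency of A1 to KU means the radius QU is perpendicular to KU, so Q = U + (0, 5.1) = (-21.40, 5.100). On A1, U sits at bearing -90° from Q; a 101° counterclockwise sweep puts F at bearing 11°, so F = Q + 5.1·(cos 11°, sin 11°) = (-16.39, 6.073). A1 meets FJ tangentially, so QF is at right angles to FJ, so FJ runs along (−sin 11°, cos 11°); with |FJ| = 27.9, J = (-21.72, 33.46). Then |KJ| = |J − K| = 39.89.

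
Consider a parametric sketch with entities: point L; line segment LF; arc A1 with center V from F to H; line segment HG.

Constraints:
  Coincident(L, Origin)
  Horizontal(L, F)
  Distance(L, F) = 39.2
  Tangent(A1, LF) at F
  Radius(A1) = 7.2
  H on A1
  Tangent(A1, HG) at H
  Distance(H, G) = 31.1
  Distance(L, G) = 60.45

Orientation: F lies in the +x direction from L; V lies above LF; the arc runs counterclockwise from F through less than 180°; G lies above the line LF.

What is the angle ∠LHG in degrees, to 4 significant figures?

99.54°

L is at the origin; LF is horizontal with |LF| = 39.2 and F on the +x side, so F = (39.20, 0.000). Since A1 is tangent to LF there, VF ⟂ LF, so V = F + (0, 7.2) = (39.20, 7.200). Since VH ⟂ HG (tangency), |VG| = √(7.2² + 31.1²) = 31.92 regardless of where H sits on A1. So G lies on both circle(L, 60.45) and circle(V, 31.92); the above-LF intersection is G = (46.86, 38.19). H is the foot of the tangent from G: H = (46.40, 7.094).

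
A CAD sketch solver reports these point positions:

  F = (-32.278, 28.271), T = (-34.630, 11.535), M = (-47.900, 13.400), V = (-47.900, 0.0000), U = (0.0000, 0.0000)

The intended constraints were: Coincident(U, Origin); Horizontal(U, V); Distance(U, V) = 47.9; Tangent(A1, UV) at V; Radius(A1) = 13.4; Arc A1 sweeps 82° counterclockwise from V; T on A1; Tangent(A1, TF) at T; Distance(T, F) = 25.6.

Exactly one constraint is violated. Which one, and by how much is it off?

Distance(T, F) = 25.6 — off by 8.70.

U = (0.00, 0.00) ✓; U.y = 0.00, V.y = 0.00 ✓; |UV| = 47.90 ✓; ∠(MV, VU) = 90.00° ✓; |MV| = 13.40 ✓; bearing(M→T) − bearing(M→V) = 82.00° ✓; |MT| = 13.40 ✓; ∠(MT, TF) = 90.00° ✓; |TF| = 16.90 ✗.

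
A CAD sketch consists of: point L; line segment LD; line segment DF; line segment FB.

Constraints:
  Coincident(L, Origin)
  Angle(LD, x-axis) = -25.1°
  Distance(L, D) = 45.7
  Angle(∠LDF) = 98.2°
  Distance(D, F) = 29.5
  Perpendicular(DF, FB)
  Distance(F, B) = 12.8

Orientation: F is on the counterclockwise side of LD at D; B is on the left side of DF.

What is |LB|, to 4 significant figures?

48.47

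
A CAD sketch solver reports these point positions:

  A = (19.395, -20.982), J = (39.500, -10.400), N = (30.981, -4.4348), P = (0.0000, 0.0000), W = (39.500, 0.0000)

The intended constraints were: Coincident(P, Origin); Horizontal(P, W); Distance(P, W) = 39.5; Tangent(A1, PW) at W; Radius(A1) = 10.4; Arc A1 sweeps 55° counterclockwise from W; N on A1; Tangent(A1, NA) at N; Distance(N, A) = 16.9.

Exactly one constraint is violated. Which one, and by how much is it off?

Distance(N, A) = 16.9 — off by 3.30.

P = (0.00, 0.00) ✓; P.y = 0.00, W.y = 0.00 ✓; |PW| = 39.50 ✓; ∠(JW, WP) = 90.00° ✓; |JW| = 10.40 ✓; bearing(J→N) − bearing(J→W) = 55.00° ✓; |JN| = 10.40 ✓; ∠(JN, NA) = 90.00° ✓; |NA| = 20.20 ✗.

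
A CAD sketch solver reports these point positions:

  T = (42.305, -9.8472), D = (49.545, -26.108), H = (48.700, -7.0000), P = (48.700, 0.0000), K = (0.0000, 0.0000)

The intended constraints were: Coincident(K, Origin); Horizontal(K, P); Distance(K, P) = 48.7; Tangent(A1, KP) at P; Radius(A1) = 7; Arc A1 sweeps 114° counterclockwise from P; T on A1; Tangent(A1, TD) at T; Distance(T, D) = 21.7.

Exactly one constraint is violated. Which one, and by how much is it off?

Distance(T, D) = 21.7 — off by 3.90.

K = (0.00, 0.00) ✓; K.y = 0.00, P.y = 0.00 ✓; |KP| = 48.70 ✓; ∠(HP, PK) = 90.00° ✓; |HP| = 7.000 ✓; bearing(H→T) − bearing(H→P) = 114.0° ✓; |HT| = 7.000 ✓; ∠(HT, TD) = 90.00° ✓; |TD| = 17.80 ✗.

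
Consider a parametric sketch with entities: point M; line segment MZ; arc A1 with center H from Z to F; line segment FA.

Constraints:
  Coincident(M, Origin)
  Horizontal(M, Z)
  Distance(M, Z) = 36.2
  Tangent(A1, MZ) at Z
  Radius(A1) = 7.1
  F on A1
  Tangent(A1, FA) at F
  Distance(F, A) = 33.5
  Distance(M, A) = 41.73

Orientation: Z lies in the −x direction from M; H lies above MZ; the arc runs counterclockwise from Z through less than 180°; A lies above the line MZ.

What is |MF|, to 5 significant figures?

29.843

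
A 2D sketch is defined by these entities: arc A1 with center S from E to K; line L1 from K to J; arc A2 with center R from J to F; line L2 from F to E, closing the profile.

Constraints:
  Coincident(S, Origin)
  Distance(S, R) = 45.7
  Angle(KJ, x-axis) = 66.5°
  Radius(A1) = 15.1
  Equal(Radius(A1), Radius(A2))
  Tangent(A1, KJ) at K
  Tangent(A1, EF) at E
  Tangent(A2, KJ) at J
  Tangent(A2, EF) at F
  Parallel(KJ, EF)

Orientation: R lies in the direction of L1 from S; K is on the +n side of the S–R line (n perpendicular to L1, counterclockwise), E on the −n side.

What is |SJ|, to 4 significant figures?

48.13

The slot axis is L1's direction at 66.5°, so u = (cos 66.5°, sin 66.5°) = (0.3987, 0.9171) and n = (−sin 66.5°, cos 66.5°) = (-0.9171, 0.3987). S is at the origin and R lies 45.7 along u from S, so R = 45.7·u = (18.22, 41.91). Tangency of A1 to both parallel lines with radius 15.1 puts K and E at S ± 15.1·n: K = (-13.85, 6.021), E = (13.85, -6.021). Equal radii place J and F the same way about R: J = R + 15.1·n = (4.375, 47.93), F = R − 15.1·n = (32.07, 35.89). Then |SJ| = |J − S| = 48.13.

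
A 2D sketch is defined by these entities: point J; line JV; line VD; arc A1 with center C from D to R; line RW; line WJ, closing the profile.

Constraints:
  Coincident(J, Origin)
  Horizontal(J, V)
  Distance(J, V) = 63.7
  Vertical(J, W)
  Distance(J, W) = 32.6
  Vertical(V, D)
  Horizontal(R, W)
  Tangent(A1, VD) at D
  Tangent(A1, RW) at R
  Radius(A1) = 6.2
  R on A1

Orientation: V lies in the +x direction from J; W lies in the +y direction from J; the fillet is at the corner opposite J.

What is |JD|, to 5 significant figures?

68.954

The virtual corner opposite J is at (63.700, 32.600). A1 meets VD tangentially, so CD is at right angles to VD and since A1 is tangent to RW there, CR ⟂ RW, with radius 6.2, so the center C sits 6.2 in from both sides at C = (57.500, 26.400). That places the tangent points at D = (63.700, 26.400) on VD and R = (57.500, 32.600) on RW. Then |JD| = |D − J| = 68.954.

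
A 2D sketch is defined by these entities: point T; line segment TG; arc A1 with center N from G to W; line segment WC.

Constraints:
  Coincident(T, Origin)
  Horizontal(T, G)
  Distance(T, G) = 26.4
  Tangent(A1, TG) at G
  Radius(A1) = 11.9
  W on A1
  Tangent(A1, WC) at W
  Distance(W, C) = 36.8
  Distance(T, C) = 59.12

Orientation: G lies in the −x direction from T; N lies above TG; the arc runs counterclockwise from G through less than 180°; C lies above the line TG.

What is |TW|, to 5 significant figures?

23.005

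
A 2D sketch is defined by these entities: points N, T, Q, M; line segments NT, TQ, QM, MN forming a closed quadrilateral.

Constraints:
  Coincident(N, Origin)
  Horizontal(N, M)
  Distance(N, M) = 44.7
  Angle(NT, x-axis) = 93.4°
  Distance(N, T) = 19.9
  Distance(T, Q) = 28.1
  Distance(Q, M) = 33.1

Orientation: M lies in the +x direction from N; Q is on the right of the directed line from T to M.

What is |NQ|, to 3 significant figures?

13.0

Checks: |TQ| = 28.10 ✓; |QM| = 33.10 ✓.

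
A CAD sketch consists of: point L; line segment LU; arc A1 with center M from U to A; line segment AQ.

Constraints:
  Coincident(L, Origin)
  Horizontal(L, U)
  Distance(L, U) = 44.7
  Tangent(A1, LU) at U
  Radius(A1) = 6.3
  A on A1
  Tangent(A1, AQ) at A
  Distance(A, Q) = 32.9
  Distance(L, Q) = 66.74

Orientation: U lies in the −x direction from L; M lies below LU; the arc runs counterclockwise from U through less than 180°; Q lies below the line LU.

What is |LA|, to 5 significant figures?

51.265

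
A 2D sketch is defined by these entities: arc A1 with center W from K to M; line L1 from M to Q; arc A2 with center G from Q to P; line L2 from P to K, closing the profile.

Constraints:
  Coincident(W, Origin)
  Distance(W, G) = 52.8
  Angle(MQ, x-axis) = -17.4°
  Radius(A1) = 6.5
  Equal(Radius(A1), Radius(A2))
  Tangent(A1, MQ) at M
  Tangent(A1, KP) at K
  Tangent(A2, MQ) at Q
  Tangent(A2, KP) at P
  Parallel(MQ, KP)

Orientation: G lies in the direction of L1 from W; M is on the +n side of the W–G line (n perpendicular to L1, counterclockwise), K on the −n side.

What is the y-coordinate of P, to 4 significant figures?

-21.99

The slot axis is L1's direction at -17.4°, so u = (cos -17.4°, sin -17.4°) = (0.9542, -0.2990) and n = (−sin -17.4°, cos -17.4°) = (0.2990, 0.9542). W is at the origin and G lies 52.8 along u from W, so G = 52.8·u = (50.38, -15.79). Tangency of A1 to both parallel lines with radius 6.5 puts M and K at W ± 6.5·n: M = (1.944, 6.203), K = (-1.944, -6.203). Equal radii place Q and P the same way about G: Q = G + 6.5·n = (52.33, -9.587), P = G − 6.5·n = (48.44, -21.99). So P.y = -21.99.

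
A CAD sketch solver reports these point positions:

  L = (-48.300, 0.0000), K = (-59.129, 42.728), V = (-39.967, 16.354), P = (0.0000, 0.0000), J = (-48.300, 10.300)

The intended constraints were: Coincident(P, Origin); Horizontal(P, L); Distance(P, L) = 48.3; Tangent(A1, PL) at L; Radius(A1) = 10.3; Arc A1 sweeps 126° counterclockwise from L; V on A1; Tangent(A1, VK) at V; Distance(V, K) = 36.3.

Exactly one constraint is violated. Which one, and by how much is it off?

Distance(V, K) = 36.3 — off by 3.70.

P = (0.00, 0.00) ✓; P.y = 0.00, L.y = 0.00 ✓; |PL| = 48.30 ✓; ∠(JL, LP) = 90.00° ✓; |JL| = 10.30 ✓; bearing(J→V) − bearing(J→L) = 126.0° ✓; |JV| = 10.30 ✓; ∠(JV, VK) = 90.00° ✓; |VK| = 32.60 ✗.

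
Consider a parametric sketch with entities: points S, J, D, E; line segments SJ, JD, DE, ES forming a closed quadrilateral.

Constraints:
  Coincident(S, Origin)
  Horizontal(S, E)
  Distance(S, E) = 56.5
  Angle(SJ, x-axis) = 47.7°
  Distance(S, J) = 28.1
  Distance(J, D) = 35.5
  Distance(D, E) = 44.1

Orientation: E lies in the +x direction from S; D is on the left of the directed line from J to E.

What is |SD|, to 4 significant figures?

63.41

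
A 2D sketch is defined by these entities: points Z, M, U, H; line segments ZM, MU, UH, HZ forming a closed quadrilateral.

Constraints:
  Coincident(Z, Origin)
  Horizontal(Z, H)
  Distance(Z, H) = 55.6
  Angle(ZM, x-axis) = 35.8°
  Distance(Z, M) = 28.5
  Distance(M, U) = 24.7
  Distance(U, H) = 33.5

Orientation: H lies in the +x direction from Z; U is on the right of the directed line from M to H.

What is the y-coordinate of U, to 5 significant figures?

-8.0287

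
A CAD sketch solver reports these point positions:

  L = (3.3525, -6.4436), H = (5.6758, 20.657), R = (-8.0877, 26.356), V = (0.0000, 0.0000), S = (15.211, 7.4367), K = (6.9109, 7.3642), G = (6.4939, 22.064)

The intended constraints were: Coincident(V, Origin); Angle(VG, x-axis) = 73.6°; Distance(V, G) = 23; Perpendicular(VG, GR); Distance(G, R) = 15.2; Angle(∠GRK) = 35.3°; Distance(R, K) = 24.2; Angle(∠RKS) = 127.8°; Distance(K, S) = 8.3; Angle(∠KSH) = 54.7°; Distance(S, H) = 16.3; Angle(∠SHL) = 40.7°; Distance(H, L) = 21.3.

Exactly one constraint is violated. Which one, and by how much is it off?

Distance(H, L) = 21.3 — off by 5.90.

V = (0.00, 0.00) ✓; VG at 73.60° ✓; |VG| = 23.00 ✓; ∠(VG, GR) = 90.00° ✓; |GR| = 15.20 ✓; ∠GRK = 35.30° ✓; |RK| = 24.20 ✓; ∠RKS = 127.8° ✓; |KS| = 8.300 ✓; ∠KSH = 54.70° ✓; |SH| = 16.30 ✓; ∠SHL = 40.70° ✓; |HL| = 27.20 ✗.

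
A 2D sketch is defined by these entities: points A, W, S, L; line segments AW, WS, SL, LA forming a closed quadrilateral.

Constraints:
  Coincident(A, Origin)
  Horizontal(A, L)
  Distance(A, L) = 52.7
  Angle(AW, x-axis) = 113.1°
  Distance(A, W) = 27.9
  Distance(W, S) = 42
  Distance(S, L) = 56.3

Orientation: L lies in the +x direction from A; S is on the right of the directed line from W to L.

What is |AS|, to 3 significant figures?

15.3

Checks: |WS| = 42.00 ✓; |SL| = 56.30 ✓.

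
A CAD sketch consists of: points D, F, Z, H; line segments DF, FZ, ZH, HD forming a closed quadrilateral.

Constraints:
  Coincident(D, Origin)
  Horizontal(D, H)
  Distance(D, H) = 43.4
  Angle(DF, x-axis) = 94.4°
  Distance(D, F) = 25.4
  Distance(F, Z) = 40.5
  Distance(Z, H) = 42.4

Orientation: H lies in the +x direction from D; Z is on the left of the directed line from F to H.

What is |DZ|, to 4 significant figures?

54.45

D is at the origin; DH is horizontal with |DH| = 43.4 and H in +x, so H = (43.4, 0). DF runs at 94.4° with |DF| = 25.4, so F = (-1.949, 25.33). Z is determined by |FZ| = 40.5 and |ZH| = 42.4 together: it lies at the intersection of circle(F, 40.5) and circle(H, 42.4). With |FH| = 51.94, the foot of the radical line on FH is 24.45 from F and the perpendicular offset is √(40.5² − 24.45²) = 32.28. Taking the left-of-FH solution: Z = (35.14, 41.59).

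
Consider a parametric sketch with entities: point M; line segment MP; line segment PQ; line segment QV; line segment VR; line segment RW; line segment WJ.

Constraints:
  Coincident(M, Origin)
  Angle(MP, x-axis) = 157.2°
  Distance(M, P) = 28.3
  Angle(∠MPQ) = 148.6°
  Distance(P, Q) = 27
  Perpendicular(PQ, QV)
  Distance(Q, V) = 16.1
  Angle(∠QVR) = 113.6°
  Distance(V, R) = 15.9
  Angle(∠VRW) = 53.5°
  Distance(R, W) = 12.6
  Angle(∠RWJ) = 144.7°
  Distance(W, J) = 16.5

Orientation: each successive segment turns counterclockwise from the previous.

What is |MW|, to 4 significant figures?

39.66

∠QVR = 113.6° gives VR at -15.00° from the x-axis; with |VR| = 15.9, R = (-35.02, -13.10). ∠VRW = 53.5° gives RW at 111.5° from the x-axis; with |RW| = 12.6, W = (-39.64, -1.382). Then |MW| = |W − M| = 39.66.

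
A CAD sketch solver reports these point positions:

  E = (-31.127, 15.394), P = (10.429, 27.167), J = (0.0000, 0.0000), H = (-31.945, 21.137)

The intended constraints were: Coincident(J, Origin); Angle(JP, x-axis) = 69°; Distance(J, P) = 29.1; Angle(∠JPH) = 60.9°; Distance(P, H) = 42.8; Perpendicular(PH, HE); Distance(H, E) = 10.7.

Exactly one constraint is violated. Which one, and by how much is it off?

Distance(H, E) = 10.7 — off by 4.90.

J = (0.00, 0.00) ✓; JP at 69.00° ✓; |JP| = 29.10 ✓; ∠JPH = 60.90° ✓; |PH| = 42.80 ✓; ∠(PH, HE) = 90.01° ✓; |HE| = 5.801 ✗.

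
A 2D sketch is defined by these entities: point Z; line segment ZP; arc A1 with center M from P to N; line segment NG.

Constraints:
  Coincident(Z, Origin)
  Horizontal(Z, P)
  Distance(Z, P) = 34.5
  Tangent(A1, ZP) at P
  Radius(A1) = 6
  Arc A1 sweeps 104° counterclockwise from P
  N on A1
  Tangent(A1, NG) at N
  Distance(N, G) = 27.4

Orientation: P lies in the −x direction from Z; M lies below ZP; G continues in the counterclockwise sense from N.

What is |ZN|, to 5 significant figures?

41.005

Z is at the origin; Z and P share the same y with |ZP| = 34.5 and P on the −x side, so P = (-34.500, 0.0000). Tangency of A1 to ZP means the radius MP is perpendicular to ZP, so M = P + (0, -6) = (-34.500, -6.0000). On A1, P sits at bearing 90° from M; a 104° counterclockwise sweep puts N at bearing 194°, so N = M + 6.0·(cos 194°, sin 194°) = (-40.322, -7.4515). Then |ZN| = |N − Z| = 41.005.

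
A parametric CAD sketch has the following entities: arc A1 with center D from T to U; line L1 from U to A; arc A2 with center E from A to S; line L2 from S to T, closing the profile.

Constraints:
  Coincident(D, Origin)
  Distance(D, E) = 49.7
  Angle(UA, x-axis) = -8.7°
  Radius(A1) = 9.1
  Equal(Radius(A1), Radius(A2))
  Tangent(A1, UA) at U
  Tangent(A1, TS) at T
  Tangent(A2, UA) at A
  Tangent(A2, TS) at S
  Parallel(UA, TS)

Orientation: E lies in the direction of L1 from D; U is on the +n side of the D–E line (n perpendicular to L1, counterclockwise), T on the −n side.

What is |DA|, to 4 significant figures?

50.53

Tangency of A1 to both parallel lines with radius 9.1 puts U and T at D ± 9.1·n: U = (1.376, 8.995), T = (-1.376, -8.995). Equal radii place A and S the same way about E: A = E + 9.1·n = (50.50, 1.478), S = E − 9.1·n = (47.75, -16.51). Then |DA| = |A − D| = 50.53.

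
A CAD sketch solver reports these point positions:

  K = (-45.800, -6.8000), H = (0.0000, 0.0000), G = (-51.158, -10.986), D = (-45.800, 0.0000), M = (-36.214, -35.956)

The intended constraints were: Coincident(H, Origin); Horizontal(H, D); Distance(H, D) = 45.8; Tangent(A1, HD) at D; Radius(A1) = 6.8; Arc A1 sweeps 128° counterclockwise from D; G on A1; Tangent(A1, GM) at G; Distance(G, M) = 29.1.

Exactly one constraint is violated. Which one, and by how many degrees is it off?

Tangent(A1, GM) at G — off by 7.10°.

H = (0.00, 0.00) ✓; H.y = 0.00, D.y = 0.00 ✓; |HD| = 45.80 ✓; ∠(KD, DH) = 90.00° ✓; |KD| = 6.800 ✓; bearing(K→G) − bearing(K→D) = 128.0° ✓; |KG| = 6.799 ✓; ∠(KG, GM) = 97.10° ✗; |GM| = 29.10 ✓.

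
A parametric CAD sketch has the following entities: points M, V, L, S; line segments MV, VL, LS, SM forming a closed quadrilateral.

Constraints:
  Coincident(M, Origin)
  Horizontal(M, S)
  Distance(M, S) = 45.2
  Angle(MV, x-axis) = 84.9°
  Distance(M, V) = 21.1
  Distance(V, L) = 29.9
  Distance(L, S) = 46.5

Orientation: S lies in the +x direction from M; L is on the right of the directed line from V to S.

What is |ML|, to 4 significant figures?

8.804

Checks: |VL| = 29.90 ✓; |LS| = 46.50 ✓.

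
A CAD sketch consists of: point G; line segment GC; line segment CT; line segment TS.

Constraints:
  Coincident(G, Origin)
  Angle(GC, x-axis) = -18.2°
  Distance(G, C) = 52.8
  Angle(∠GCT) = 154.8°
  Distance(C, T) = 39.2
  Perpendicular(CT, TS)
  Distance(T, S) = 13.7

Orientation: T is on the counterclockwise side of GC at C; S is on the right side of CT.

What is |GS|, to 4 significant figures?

94.20

G is at the origin; GC runs at -18.2° with length 52.8, so C = 52.8·(cos -18.2°, sin -18.2°) = (50.16, -16.49). ∠GCT = 154.8°, so CT runs at -18.2° + (180° − 154.8°) = 7.000° from the x-axis; with |CT| = 39.2, T = C + 39.2·(cos 7.000°, sin 7.000°) = (89.07, -11.71). CT is perpendicular to TS; with |TS| = 13.7 on the right of CT, S = T + 13.7·(0.1219, -0.9925) = (90.74, -25.31). Then |GS| = |S − G| = 94.20.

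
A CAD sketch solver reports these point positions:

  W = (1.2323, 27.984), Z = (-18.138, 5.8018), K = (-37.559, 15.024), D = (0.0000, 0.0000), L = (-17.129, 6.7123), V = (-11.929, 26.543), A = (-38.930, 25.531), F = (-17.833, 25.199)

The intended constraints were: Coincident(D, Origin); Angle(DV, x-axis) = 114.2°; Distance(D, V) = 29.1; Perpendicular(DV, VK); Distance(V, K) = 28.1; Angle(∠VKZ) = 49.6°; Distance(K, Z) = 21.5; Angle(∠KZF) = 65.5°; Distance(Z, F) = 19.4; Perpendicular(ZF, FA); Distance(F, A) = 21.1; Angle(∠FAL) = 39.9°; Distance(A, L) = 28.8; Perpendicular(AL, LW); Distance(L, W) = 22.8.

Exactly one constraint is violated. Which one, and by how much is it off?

Distance(L, W) = 22.8 — off by 5.30.

D = (0.00, 0.00) ✓; DV at 114.2° ✓; |DV| = 29.10 ✓; ∠(DV, VK) = 90.00° ✓; |VK| = 28.10 ✓; ∠VKZ = 49.60° ✓; |KZ| = 21.50 ✓; ∠KZF = 65.50° ✓; |ZF| = 19.40 ✓; ∠(ZF, FA) = 90.00° ✓; |FA| = 21.10 ✓; ∠FAL = 39.90° ✓; |AL| = 28.80 ✓; ∠(AL, LW) = 90.00° ✓; |LW| = 28.10 ✗.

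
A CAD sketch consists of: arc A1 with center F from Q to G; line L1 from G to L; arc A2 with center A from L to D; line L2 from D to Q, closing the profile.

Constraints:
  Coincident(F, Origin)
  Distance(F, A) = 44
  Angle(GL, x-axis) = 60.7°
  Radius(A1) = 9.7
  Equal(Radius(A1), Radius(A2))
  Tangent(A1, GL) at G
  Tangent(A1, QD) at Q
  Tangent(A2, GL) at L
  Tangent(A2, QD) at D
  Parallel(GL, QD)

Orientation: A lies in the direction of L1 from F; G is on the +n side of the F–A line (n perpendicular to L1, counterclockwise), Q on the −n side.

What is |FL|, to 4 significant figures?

45.06

The slot axis is L1's direction at 60.7°, so u = (cos 60.7°, sin 60.7°) = (0.4894, 0.8721) and n = (−sin 60.7°, cos 60.7°) = (-0.8721, 0.4894). F is at the origin and A lies 44.0 along u from F, so A = 44.0·u = (21.53, 38.37). Tangency of A1 to both parallel lines with radius 9.7 puts G and Q at F ± 9.7·n: G = (-8.459, 4.747), Q = (8.459, -4.747). Equal radii place L and D the same way about A: L = A + 9.7·n = (13.07, 43.12), D = A − 9.7·n = (29.99, 33.62). Then |FL| = |L − F| = 45.06.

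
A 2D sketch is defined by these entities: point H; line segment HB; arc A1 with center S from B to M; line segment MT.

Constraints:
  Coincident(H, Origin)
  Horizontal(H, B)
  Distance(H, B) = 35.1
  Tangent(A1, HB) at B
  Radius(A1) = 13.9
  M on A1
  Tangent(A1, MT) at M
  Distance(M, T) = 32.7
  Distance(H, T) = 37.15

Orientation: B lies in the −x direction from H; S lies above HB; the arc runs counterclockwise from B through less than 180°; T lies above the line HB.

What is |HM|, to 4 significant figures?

23.98

Checks: ∠(SB, BH) = 90.00° ✓; |SM| = 13.90 ✓; ∠(SM, MT) = 90.00° ✓; |MT| = 32.70 ✓; |HT| = 37.15 ✓.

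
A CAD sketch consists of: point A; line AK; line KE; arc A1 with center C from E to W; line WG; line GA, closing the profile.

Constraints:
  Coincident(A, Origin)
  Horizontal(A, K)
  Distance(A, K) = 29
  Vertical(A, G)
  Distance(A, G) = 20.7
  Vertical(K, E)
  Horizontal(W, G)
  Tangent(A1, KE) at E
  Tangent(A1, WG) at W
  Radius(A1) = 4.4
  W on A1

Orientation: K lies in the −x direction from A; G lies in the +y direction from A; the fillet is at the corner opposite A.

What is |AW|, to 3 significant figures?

32.2

The virtual corner opposite A is at (-29.0, 20.7). A1 meets KE tangentially, so CE is at right angles to KE and the tangent condition forces CW to be normal to WG, with radius 4.4, so the center C sits 4.4 in from both sides at C = (-24.6, 16.3). That places the tangent points at E = (-29.0, 16.3) on KE and W = (-24.6, 20.7) on WG. Then |AW| = |W − A| = 32.2.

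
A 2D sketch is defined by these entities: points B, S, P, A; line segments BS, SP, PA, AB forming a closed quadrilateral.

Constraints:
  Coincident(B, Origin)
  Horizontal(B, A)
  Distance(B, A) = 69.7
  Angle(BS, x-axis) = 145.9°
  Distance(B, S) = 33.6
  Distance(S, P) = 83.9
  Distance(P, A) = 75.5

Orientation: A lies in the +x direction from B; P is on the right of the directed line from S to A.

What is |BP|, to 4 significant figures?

55.15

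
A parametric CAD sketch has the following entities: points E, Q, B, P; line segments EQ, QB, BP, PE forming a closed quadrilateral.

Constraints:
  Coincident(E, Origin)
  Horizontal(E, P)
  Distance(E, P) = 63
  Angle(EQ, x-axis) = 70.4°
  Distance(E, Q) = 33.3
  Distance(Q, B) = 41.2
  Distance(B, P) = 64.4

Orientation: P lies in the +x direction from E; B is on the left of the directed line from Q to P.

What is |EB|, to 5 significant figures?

72.650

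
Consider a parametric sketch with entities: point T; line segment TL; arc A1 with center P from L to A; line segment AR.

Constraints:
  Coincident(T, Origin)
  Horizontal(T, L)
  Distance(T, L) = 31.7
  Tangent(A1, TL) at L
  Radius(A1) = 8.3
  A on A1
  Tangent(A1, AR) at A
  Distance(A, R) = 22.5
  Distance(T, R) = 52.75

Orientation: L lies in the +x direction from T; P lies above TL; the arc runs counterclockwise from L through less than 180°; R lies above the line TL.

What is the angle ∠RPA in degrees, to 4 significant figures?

69.75°

T is at the origin; T and L share the same y with |TL| = 31.7 and L on the +x side, so L = (31.70, 0.000). A1 meets TL tangentially, so PL is at right angles to TL, so P = L + (0, 8.3) = (31.70, 8.300). Since PA ⟂ AR (tangency), |PR| = √(8.3² + 22.5²) = 23.98 regardless of where A sits on A1. So R lies on both circle(T, 52.75) and circle(P, 23.98); the above-TL intersection is R = (44.23, 28.75). A is the foot of the tangent from R: A = (39.84, 6.682).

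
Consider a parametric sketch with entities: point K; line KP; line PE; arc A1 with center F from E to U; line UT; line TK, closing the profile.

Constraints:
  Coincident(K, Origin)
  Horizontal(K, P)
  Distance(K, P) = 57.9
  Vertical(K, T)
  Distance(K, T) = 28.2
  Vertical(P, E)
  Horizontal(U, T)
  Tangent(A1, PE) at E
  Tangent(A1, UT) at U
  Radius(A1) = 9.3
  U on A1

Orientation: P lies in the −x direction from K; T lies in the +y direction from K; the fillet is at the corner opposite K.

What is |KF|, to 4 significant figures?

52.15

K and T share the same x with |KT| = 28.2 and T on the +y side, so T = (0.000, 28.20). The virtual corner opposite K is at (-57.90, 28.20). The tangent condition forces FE to be normal to PE and the tangent condition forces FU to be normal to UT, with radius 9.3, so the center F sits 9.3 in from both sides at F = (-48.60, 18.90). Then |KF| = |F − K| = 52.15.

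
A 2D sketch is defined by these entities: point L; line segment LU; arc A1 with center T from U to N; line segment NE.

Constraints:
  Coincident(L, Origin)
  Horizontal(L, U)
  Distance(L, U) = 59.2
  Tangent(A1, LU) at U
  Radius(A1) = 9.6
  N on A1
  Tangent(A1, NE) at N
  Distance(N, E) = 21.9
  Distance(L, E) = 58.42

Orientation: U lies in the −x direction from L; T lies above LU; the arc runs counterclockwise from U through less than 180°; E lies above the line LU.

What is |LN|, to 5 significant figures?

50.496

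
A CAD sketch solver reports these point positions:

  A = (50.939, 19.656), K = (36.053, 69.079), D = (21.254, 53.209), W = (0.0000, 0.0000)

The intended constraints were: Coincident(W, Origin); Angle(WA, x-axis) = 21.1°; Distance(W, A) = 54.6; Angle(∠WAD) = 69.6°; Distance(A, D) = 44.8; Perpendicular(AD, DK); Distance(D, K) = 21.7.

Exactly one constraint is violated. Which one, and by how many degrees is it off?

Perpendicular(AD, DK) — off by 5.50°.

W = (0.00, 0.00) ✓; WA at 21.10° ✓; |WA| = 54.60 ✓; ∠WAD = 69.60° ✓; |AD| = 44.80 ✓; ∠(AD, DK) = 84.50° ✗; |DK| = 21.70 ✓.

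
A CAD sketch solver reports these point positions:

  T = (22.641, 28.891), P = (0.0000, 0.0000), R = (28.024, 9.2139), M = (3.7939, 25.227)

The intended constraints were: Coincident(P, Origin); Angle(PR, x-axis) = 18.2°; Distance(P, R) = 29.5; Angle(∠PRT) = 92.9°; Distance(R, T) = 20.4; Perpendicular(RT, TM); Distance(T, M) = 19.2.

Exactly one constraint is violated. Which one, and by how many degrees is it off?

Perpendicular(RT, TM) — off by 4.30°.

P = (0.00, 0.00) ✓; PR at 18.20° ✓; |PR| = 29.50 ✓; ∠PRT = 92.90° ✓; |RT| = 20.40 ✓; ∠(RT, TM) = 85.70° ✗; |TM| = 19.20 ✓.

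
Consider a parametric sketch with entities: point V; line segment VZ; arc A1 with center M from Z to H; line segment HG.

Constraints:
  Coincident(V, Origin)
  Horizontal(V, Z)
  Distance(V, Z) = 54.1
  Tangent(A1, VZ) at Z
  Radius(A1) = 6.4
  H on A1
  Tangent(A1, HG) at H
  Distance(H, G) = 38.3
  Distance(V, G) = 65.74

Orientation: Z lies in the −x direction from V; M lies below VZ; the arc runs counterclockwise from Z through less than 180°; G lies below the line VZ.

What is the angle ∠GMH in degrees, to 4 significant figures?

80.51°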